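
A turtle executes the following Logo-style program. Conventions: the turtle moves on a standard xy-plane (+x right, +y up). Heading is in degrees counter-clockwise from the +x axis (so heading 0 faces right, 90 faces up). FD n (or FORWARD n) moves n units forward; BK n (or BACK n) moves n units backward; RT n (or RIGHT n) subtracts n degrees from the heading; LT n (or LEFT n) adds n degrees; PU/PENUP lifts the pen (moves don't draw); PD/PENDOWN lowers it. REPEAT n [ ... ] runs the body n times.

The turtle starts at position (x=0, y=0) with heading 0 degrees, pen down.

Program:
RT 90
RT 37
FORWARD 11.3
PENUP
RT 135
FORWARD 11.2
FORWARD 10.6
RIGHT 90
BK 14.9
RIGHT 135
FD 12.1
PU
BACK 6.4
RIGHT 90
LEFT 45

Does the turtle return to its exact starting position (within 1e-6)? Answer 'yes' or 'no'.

Executing turtle program step by step:
Start: pos=(0,0), heading=0, pen down
RT 90: heading 0 -> 270
RT 37: heading 270 -> 233
FD 11.3: (0,0) -> (-6.801,-9.025) [heading=233, draw]
PU: pen up
RT 135: heading 233 -> 98
FD 11.2: (-6.801,-9.025) -> (-8.359,2.066) [heading=98, move]
FD 10.6: (-8.359,2.066) -> (-9.834,12.563) [heading=98, move]
RT 90: heading 98 -> 8
BK 14.9: (-9.834,12.563) -> (-24.589,10.49) [heading=8, move]
RT 135: heading 8 -> 233
FD 12.1: (-24.589,10.49) -> (-31.871,0.826) [heading=233, move]
PU: pen up
BK 6.4: (-31.871,0.826) -> (-28.02,5.937) [heading=233, move]
RT 90: heading 233 -> 143
LT 45: heading 143 -> 188
Final: pos=(-28.02,5.937), heading=188, 1 segment(s) drawn

Start position: (0, 0)
Final position: (-28.02, 5.937)
Distance = 28.642; >= 1e-6 -> NOT closed

Answer: no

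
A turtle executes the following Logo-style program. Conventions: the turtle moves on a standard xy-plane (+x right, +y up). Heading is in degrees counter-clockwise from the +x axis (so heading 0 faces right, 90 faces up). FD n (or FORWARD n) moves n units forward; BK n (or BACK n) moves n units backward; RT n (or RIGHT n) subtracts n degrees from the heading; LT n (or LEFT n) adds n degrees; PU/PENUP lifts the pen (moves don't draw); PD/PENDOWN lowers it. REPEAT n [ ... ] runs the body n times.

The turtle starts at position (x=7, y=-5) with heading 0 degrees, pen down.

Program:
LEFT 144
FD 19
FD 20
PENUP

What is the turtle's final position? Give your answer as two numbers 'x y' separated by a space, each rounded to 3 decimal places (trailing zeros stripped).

Executing turtle program step by step:
Start: pos=(7,-5), heading=0, pen down
LT 144: heading 0 -> 144
FD 19: (7,-5) -> (-8.371,6.168) [heading=144, draw]
FD 20: (-8.371,6.168) -> (-24.552,17.924) [heading=144, draw]
PU: pen up
Final: pos=(-24.552,17.924), heading=144, 2 segment(s) drawn

Answer: -24.552 17.924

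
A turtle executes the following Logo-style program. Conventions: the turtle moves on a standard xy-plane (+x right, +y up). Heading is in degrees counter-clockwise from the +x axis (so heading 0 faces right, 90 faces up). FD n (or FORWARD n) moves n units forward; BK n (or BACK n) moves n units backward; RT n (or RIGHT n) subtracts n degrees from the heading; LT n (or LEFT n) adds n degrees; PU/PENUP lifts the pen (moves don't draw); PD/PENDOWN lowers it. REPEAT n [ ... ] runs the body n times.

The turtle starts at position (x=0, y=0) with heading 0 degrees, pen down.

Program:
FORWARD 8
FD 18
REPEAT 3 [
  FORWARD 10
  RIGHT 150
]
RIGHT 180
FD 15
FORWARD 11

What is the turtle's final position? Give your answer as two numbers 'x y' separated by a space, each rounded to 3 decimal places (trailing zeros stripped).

Executing turtle program step by step:
Start: pos=(0,0), heading=0, pen down
FD 8: (0,0) -> (8,0) [heading=0, draw]
FD 18: (8,0) -> (26,0) [heading=0, draw]
REPEAT 3 [
  -- iteration 1/3 --
  FD 10: (26,0) -> (36,0) [heading=0, draw]
  RT 150: heading 0 -> 210
  -- iteration 2/3 --
  FD 10: (36,0) -> (27.34,-5) [heading=210, draw]
  RT 150: heading 210 -> 60
  -- iteration 3/3 --
  FD 10: (27.34,-5) -> (32.34,3.66) [heading=60, draw]
  RT 150: heading 60 -> 270
]
RT 180: heading 270 -> 90
FD 15: (32.34,3.66) -> (32.34,18.66) [heading=90, draw]
FD 11: (32.34,18.66) -> (32.34,29.66) [heading=90, draw]
Final: pos=(32.34,29.66), heading=90, 7 segment(s) drawn

Answer: 32.34 29.66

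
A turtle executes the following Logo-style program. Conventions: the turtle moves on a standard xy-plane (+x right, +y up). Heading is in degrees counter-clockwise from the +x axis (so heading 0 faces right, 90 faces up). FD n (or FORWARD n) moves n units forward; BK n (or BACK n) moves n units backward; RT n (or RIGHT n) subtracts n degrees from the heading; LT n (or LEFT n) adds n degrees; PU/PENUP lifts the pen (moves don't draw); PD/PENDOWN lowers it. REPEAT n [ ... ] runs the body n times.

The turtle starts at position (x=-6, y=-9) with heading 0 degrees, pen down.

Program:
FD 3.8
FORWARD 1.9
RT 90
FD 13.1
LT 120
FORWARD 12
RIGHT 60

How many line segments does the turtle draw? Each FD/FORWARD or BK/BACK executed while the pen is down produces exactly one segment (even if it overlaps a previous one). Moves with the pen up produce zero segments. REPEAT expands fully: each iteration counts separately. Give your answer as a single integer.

Answer: 4

Derivation:
Executing turtle program step by step:
Start: pos=(-6,-9), heading=0, pen down
FD 3.8: (-6,-9) -> (-2.2,-9) [heading=0, draw]
FD 1.9: (-2.2,-9) -> (-0.3,-9) [heading=0, draw]
RT 90: heading 0 -> 270
FD 13.1: (-0.3,-9) -> (-0.3,-22.1) [heading=270, draw]
LT 120: heading 270 -> 30
FD 12: (-0.3,-22.1) -> (10.092,-16.1) [heading=30, draw]
RT 60: heading 30 -> 330
Final: pos=(10.092,-16.1), heading=330, 4 segment(s) drawn
Segments drawn: 4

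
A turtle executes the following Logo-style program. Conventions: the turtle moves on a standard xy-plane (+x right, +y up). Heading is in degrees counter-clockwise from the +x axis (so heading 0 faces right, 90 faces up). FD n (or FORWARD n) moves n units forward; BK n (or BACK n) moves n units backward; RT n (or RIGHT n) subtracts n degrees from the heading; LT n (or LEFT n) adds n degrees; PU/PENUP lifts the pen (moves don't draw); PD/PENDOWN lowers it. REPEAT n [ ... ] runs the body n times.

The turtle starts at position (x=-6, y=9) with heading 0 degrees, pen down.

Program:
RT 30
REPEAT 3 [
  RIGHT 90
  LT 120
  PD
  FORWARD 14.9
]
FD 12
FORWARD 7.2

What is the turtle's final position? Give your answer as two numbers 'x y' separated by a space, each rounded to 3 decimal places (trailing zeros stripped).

Executing turtle program step by step:
Start: pos=(-6,9), heading=0, pen down
RT 30: heading 0 -> 330
REPEAT 3 [
  -- iteration 1/3 --
  RT 90: heading 330 -> 240
  LT 120: heading 240 -> 0
  PD: pen down
  FD 14.9: (-6,9) -> (8.9,9) [heading=0, draw]
  -- iteration 2/3 --
  RT 90: heading 0 -> 270
  LT 120: heading 270 -> 30
  PD: pen down
  FD 14.9: (8.9,9) -> (21.804,16.45) [heading=30, draw]
  -- iteration 3/3 --
  RT 90: heading 30 -> 300
  LT 120: heading 300 -> 60
  PD: pen down
  FD 14.9: (21.804,16.45) -> (29.254,29.354) [heading=60, draw]
]
FD 12: (29.254,29.354) -> (35.254,39.746) [heading=60, draw]
FD 7.2: (35.254,39.746) -> (38.854,45.981) [heading=60, draw]
Final: pos=(38.854,45.981), heading=60, 5 segment(s) drawn

Answer: 38.854 45.981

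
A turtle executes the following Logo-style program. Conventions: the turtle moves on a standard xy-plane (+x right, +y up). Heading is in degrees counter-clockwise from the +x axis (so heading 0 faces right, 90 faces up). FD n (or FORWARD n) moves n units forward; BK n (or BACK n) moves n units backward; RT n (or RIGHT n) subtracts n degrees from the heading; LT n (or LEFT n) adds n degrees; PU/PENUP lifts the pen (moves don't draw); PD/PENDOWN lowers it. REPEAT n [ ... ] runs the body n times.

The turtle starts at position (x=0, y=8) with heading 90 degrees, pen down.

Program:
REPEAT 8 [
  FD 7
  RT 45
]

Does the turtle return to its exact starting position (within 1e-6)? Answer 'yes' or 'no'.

Answer: yes

Derivation:
Executing turtle program step by step:
Start: pos=(0,8), heading=90, pen down
REPEAT 8 [
  -- iteration 1/8 --
  FD 7: (0,8) -> (0,15) [heading=90, draw]
  RT 45: heading 90 -> 45
  -- iteration 2/8 --
  FD 7: (0,15) -> (4.95,19.95) [heading=45, draw]
  RT 45: heading 45 -> 0
  -- iteration 3/8 --
  FD 7: (4.95,19.95) -> (11.95,19.95) [heading=0, draw]
  RT 45: heading 0 -> 315
  -- iteration 4/8 --
  FD 7: (11.95,19.95) -> (16.899,15) [heading=315, draw]
  RT 45: heading 315 -> 270
  -- iteration 5/8 --
  FD 7: (16.899,15) -> (16.899,8) [heading=270, draw]
  RT 45: heading 270 -> 225
  -- iteration 6/8 --
  FD 7: (16.899,8) -> (11.95,3.05) [heading=225, draw]
  RT 45: heading 225 -> 180
  -- iteration 7/8 --
  FD 7: (11.95,3.05) -> (4.95,3.05) [heading=180, draw]
  RT 45: heading 180 -> 135
  -- iteration 8/8 --
  FD 7: (4.95,3.05) -> (0,8) [heading=135, draw]
  RT 45: heading 135 -> 90
]
Final: pos=(0,8), heading=90, 8 segment(s) drawn

Start position: (0, 8)
Final position: (0, 8)
Distance = 0; < 1e-6 -> CLOSED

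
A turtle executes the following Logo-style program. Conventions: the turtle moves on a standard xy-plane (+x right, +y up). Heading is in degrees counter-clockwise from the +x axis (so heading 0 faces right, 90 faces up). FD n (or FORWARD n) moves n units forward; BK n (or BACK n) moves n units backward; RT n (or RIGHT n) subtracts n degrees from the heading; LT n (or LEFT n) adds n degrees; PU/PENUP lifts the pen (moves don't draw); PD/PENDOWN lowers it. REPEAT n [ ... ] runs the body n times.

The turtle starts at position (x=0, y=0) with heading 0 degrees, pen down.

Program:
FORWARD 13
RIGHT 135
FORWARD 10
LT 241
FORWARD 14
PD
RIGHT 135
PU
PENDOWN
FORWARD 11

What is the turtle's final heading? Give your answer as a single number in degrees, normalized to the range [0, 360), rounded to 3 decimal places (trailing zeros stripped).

Executing turtle program step by step:
Start: pos=(0,0), heading=0, pen down
FD 13: (0,0) -> (13,0) [heading=0, draw]
RT 135: heading 0 -> 225
FD 10: (13,0) -> (5.929,-7.071) [heading=225, draw]
LT 241: heading 225 -> 106
FD 14: (5.929,-7.071) -> (2.07,6.387) [heading=106, draw]
PD: pen down
RT 135: heading 106 -> 331
PU: pen up
PD: pen down
FD 11: (2.07,6.387) -> (11.691,1.054) [heading=331, draw]
Final: pos=(11.691,1.054), heading=331, 4 segment(s) drawn

Answer: 331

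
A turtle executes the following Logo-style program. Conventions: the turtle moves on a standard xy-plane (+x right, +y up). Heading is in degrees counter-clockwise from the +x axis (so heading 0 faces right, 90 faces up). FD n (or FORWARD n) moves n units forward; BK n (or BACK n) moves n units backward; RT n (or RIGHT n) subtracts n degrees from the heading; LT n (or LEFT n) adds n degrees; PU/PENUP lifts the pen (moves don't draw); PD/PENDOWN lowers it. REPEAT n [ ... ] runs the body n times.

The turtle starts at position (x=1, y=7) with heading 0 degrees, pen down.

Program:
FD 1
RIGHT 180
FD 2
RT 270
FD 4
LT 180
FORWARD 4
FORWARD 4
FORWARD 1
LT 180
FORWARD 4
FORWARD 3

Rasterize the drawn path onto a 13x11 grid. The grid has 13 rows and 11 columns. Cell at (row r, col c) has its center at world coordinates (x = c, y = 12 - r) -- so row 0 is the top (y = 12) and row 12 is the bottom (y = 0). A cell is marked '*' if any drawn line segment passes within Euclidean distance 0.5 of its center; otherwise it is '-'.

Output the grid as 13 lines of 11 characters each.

Answer: *----------
*----------
*----------
*----------
*----------
***--------
*----------
*----------
*----------
*----------
-----------
-----------
-----------

Derivation:
Segment 0: (1,7) -> (2,7)
Segment 1: (2,7) -> (0,7)
Segment 2: (0,7) -> (0,3)
Segment 3: (0,3) -> (0,7)
Segment 4: (0,7) -> (-0,11)
Segment 5: (-0,11) -> (-0,12)
Segment 6: (-0,12) -> (-0,8)
Segment 7: (-0,8) -> (0,5)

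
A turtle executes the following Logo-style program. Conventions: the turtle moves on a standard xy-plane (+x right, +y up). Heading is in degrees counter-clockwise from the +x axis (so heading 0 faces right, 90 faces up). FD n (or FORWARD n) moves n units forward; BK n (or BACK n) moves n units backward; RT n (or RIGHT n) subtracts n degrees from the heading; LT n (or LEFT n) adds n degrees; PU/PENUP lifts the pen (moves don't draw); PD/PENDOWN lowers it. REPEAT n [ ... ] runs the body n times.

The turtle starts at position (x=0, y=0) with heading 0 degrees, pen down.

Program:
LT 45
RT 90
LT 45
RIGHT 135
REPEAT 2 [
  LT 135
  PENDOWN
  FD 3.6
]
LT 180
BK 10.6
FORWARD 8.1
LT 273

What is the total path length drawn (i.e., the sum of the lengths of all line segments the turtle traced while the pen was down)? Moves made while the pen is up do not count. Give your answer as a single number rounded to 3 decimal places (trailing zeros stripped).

Executing turtle program step by step:
Start: pos=(0,0), heading=0, pen down
LT 45: heading 0 -> 45
RT 90: heading 45 -> 315
LT 45: heading 315 -> 0
RT 135: heading 0 -> 225
REPEAT 2 [
  -- iteration 1/2 --
  LT 135: heading 225 -> 0
  PD: pen down
  FD 3.6: (0,0) -> (3.6,0) [heading=0, draw]
  -- iteration 2/2 --
  LT 135: heading 0 -> 135
  PD: pen down
  FD 3.6: (3.6,0) -> (1.054,2.546) [heading=135, draw]
]
LT 180: heading 135 -> 315
BK 10.6: (1.054,2.546) -> (-6.441,10.041) [heading=315, draw]
FD 8.1: (-6.441,10.041) -> (-0.713,4.313) [heading=315, draw]
LT 273: heading 315 -> 228
Final: pos=(-0.713,4.313), heading=228, 4 segment(s) drawn

Segment lengths:
  seg 1: (0,0) -> (3.6,0), length = 3.6
  seg 2: (3.6,0) -> (1.054,2.546), length = 3.6
  seg 3: (1.054,2.546) -> (-6.441,10.041), length = 10.6
  seg 4: (-6.441,10.041) -> (-0.713,4.313), length = 8.1
Total = 25.9

Answer: 25.9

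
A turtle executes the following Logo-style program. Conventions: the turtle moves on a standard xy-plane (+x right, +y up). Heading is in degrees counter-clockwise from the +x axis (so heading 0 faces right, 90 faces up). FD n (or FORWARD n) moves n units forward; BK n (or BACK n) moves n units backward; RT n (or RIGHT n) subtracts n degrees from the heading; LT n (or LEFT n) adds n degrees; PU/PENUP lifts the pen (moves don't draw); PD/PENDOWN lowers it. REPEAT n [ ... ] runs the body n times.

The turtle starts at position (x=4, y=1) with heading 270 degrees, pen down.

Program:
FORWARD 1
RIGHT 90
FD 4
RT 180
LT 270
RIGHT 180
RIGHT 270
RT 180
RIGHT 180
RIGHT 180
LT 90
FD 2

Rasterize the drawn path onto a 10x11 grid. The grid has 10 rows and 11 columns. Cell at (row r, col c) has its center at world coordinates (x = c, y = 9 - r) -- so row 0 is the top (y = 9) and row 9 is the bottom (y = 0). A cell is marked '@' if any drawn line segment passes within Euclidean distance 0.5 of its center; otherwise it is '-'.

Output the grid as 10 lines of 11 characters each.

Segment 0: (4,1) -> (4,0)
Segment 1: (4,0) -> (0,0)
Segment 2: (0,0) -> (-0,2)

Answer: -----------
-----------
-----------
-----------
-----------
-----------
-----------
@----------
@---@------
@@@@@------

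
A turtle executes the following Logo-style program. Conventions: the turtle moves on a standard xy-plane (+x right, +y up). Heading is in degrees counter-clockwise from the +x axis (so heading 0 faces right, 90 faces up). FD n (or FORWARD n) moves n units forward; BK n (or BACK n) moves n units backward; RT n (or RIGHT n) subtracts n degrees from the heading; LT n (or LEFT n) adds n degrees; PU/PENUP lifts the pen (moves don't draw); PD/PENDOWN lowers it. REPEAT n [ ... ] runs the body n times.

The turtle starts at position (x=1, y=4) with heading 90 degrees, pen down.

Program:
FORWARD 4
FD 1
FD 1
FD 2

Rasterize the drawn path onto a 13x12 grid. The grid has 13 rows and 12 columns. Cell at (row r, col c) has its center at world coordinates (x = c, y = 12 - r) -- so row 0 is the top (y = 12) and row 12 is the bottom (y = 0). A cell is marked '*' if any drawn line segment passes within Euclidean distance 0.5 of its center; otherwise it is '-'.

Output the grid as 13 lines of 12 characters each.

Segment 0: (1,4) -> (1,8)
Segment 1: (1,8) -> (1,9)
Segment 2: (1,9) -> (1,10)
Segment 3: (1,10) -> (1,12)

Answer: -*----------
-*----------
-*----------
-*----------
-*----------
-*----------
-*----------
-*----------
-*----------
------------
------------
------------
------------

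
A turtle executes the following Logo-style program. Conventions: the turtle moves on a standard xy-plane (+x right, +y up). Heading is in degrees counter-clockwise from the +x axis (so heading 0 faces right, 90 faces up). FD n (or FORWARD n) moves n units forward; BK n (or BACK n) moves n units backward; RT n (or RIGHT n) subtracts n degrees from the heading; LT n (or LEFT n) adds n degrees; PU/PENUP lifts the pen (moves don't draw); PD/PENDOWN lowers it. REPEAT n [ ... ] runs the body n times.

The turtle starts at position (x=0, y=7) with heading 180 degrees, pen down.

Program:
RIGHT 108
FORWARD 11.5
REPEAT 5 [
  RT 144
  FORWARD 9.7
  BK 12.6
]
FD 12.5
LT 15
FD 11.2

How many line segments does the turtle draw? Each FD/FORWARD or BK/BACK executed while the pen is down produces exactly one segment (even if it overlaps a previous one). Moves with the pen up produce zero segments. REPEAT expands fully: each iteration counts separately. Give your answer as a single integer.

Answer: 13

Derivation:
Executing turtle program step by step:
Start: pos=(0,7), heading=180, pen down
RT 108: heading 180 -> 72
FD 11.5: (0,7) -> (3.554,17.937) [heading=72, draw]
REPEAT 5 [
  -- iteration 1/5 --
  RT 144: heading 72 -> 288
  FD 9.7: (3.554,17.937) -> (6.551,8.712) [heading=288, draw]
  BK 12.6: (6.551,8.712) -> (2.658,20.695) [heading=288, draw]
  -- iteration 2/5 --
  RT 144: heading 288 -> 144
  FD 9.7: (2.658,20.695) -> (-5.19,26.397) [heading=144, draw]
  BK 12.6: (-5.19,26.397) -> (5.004,18.991) [heading=144, draw]
  -- iteration 3/5 --
  RT 144: heading 144 -> 0
  FD 9.7: (5.004,18.991) -> (14.704,18.991) [heading=0, draw]
  BK 12.6: (14.704,18.991) -> (2.104,18.991) [heading=0, draw]
  -- iteration 4/5 --
  RT 144: heading 0 -> 216
  FD 9.7: (2.104,18.991) -> (-5.744,13.289) [heading=216, draw]
  BK 12.6: (-5.744,13.289) -> (4.45,20.695) [heading=216, draw]
  -- iteration 5/5 --
  RT 144: heading 216 -> 72
  FD 9.7: (4.45,20.695) -> (7.447,29.92) [heading=72, draw]
  BK 12.6: (7.447,29.92) -> (3.554,17.937) [heading=72, draw]
]
FD 12.5: (3.554,17.937) -> (7.416,29.825) [heading=72, draw]
LT 15: heading 72 -> 87
FD 11.2: (7.416,29.825) -> (8.003,41.01) [heading=87, draw]
Final: pos=(8.003,41.01), heading=87, 13 segment(s) drawn
Segments drawn: 13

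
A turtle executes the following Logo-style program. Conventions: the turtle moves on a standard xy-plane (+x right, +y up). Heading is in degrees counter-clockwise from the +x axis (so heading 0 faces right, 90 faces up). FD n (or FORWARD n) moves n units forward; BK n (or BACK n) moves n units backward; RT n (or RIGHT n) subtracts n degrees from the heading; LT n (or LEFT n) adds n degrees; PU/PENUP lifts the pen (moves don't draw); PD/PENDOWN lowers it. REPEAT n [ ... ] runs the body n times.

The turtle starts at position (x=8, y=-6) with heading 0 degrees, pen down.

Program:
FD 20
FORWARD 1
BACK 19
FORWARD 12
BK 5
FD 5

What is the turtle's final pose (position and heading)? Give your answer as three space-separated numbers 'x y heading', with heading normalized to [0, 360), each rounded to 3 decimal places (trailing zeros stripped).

Executing turtle program step by step:
Start: pos=(8,-6), heading=0, pen down
FD 20: (8,-6) -> (28,-6) [heading=0, draw]
FD 1: (28,-6) -> (29,-6) [heading=0, draw]
BK 19: (29,-6) -> (10,-6) [heading=0, draw]
FD 12: (10,-6) -> (22,-6) [heading=0, draw]
BK 5: (22,-6) -> (17,-6) [heading=0, draw]
FD 5: (17,-6) -> (22,-6) [heading=0, draw]
Final: pos=(22,-6), heading=0, 6 segment(s) drawn

Answer: 22 -6 0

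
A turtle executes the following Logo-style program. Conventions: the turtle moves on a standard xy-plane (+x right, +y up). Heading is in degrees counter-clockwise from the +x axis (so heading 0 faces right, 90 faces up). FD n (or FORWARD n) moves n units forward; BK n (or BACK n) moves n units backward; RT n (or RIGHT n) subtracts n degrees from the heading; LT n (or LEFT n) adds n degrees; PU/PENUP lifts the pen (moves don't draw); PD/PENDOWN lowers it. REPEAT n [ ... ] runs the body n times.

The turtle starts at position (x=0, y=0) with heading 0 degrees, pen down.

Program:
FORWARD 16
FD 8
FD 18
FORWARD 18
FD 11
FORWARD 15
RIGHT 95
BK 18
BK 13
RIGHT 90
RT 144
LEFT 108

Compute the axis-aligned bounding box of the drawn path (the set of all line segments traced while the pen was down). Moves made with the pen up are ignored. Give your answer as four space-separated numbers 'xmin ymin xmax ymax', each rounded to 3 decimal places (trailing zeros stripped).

Answer: 0 0 88.702 30.882

Derivation:
Executing turtle program step by step:
Start: pos=(0,0), heading=0, pen down
FD 16: (0,0) -> (16,0) [heading=0, draw]
FD 8: (16,0) -> (24,0) [heading=0, draw]
FD 18: (24,0) -> (42,0) [heading=0, draw]
FD 18: (42,0) -> (60,0) [heading=0, draw]
FD 11: (60,0) -> (71,0) [heading=0, draw]
FD 15: (71,0) -> (86,0) [heading=0, draw]
RT 95: heading 0 -> 265
BK 18: (86,0) -> (87.569,17.932) [heading=265, draw]
BK 13: (87.569,17.932) -> (88.702,30.882) [heading=265, draw]
RT 90: heading 265 -> 175
RT 144: heading 175 -> 31
LT 108: heading 31 -> 139
Final: pos=(88.702,30.882), heading=139, 8 segment(s) drawn

Segment endpoints: x in {0, 16, 24, 42, 60, 71, 86, 87.569, 88.702}, y in {0, 17.932, 30.882}
xmin=0, ymin=0, xmax=88.702, ymax=30.882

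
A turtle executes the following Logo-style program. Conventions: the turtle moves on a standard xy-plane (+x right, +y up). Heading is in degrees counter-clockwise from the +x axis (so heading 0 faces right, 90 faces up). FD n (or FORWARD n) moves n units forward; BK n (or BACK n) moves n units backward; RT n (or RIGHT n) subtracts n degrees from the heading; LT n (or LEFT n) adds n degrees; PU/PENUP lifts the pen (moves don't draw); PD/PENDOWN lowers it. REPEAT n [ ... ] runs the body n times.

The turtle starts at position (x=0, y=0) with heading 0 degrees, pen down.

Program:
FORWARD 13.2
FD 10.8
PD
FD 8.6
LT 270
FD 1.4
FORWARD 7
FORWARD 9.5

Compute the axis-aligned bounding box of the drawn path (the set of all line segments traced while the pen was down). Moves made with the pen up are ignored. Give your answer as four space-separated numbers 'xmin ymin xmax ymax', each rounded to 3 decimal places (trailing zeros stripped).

Answer: 0 -17.9 32.6 0

Derivation:
Executing turtle program step by step:
Start: pos=(0,0), heading=0, pen down
FD 13.2: (0,0) -> (13.2,0) [heading=0, draw]
FD 10.8: (13.2,0) -> (24,0) [heading=0, draw]
PD: pen down
FD 8.6: (24,0) -> (32.6,0) [heading=0, draw]
LT 270: heading 0 -> 270
FD 1.4: (32.6,0) -> (32.6,-1.4) [heading=270, draw]
FD 7: (32.6,-1.4) -> (32.6,-8.4) [heading=270, draw]
FD 9.5: (32.6,-8.4) -> (32.6,-17.9) [heading=270, draw]
Final: pos=(32.6,-17.9), heading=270, 6 segment(s) drawn

Segment endpoints: x in {0, 13.2, 24, 32.6}, y in {-17.9, -8.4, -1.4, 0}
xmin=0, ymin=-17.9, xmax=32.6, ymax=0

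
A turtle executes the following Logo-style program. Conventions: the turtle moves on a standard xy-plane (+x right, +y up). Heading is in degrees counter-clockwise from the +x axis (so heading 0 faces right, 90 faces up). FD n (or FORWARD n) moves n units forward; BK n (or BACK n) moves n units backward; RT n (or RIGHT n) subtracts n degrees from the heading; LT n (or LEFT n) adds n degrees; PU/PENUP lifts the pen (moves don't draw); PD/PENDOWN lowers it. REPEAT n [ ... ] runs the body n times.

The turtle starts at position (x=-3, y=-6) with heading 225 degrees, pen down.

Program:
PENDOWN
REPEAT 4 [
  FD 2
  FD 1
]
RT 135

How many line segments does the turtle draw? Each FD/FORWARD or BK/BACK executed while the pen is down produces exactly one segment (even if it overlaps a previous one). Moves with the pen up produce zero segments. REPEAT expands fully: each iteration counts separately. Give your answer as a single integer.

Answer: 8

Derivation:
Executing turtle program step by step:
Start: pos=(-3,-6), heading=225, pen down
PD: pen down
REPEAT 4 [
  -- iteration 1/4 --
  FD 2: (-3,-6) -> (-4.414,-7.414) [heading=225, draw]
  FD 1: (-4.414,-7.414) -> (-5.121,-8.121) [heading=225, draw]
  -- iteration 2/4 --
  FD 2: (-5.121,-8.121) -> (-6.536,-9.536) [heading=225, draw]
  FD 1: (-6.536,-9.536) -> (-7.243,-10.243) [heading=225, draw]
  -- iteration 3/4 --
  FD 2: (-7.243,-10.243) -> (-8.657,-11.657) [heading=225, draw]
  FD 1: (-8.657,-11.657) -> (-9.364,-12.364) [heading=225, draw]
  -- iteration 4/4 --
  FD 2: (-9.364,-12.364) -> (-10.778,-13.778) [heading=225, draw]
  FD 1: (-10.778,-13.778) -> (-11.485,-14.485) [heading=225, draw]
]
RT 135: heading 225 -> 90
Final: pos=(-11.485,-14.485), heading=90, 8 segment(s) drawn
Segments drawn: 8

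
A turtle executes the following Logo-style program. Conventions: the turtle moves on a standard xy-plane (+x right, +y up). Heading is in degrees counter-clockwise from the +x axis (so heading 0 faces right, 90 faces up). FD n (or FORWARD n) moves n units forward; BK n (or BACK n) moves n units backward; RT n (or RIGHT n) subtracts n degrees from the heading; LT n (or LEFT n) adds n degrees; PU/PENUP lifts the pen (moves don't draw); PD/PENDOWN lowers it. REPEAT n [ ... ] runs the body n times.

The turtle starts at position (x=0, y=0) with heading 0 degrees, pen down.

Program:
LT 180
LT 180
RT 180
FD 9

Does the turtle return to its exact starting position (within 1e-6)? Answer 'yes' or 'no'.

Answer: no

Derivation:
Executing turtle program step by step:
Start: pos=(0,0), heading=0, pen down
LT 180: heading 0 -> 180
LT 180: heading 180 -> 0
RT 180: heading 0 -> 180
FD 9: (0,0) -> (-9,0) [heading=180, draw]
Final: pos=(-9,0), heading=180, 1 segment(s) drawn

Start position: (0, 0)
Final position: (-9, 0)
Distance = 9; >= 1e-6 -> NOT closed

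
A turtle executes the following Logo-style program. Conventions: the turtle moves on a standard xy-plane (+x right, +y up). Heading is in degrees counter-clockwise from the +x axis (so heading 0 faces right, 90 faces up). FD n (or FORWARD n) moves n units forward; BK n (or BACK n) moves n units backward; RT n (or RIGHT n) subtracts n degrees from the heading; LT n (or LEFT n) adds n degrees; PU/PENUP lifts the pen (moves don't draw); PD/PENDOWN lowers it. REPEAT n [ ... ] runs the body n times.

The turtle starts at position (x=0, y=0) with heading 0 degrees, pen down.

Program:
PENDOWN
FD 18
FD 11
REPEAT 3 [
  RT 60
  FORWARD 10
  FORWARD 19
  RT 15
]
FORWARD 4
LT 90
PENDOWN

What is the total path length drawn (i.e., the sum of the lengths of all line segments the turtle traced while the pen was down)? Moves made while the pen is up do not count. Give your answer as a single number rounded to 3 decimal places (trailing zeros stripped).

Executing turtle program step by step:
Start: pos=(0,0), heading=0, pen down
PD: pen down
FD 18: (0,0) -> (18,0) [heading=0, draw]
FD 11: (18,0) -> (29,0) [heading=0, draw]
REPEAT 3 [
  -- iteration 1/3 --
  RT 60: heading 0 -> 300
  FD 10: (29,0) -> (34,-8.66) [heading=300, draw]
  FD 19: (34,-8.66) -> (43.5,-25.115) [heading=300, draw]
  RT 15: heading 300 -> 285
  -- iteration 2/3 --
  RT 60: heading 285 -> 225
  FD 10: (43.5,-25.115) -> (36.429,-32.186) [heading=225, draw]
  FD 19: (36.429,-32.186) -> (22.994,-45.621) [heading=225, draw]
  RT 15: heading 225 -> 210
  -- iteration 3/3 --
  RT 60: heading 210 -> 150
  FD 10: (22.994,-45.621) -> (14.334,-40.621) [heading=150, draw]
  FD 19: (14.334,-40.621) -> (-2.121,-31.121) [heading=150, draw]
  RT 15: heading 150 -> 135
]
FD 4: (-2.121,-31.121) -> (-4.949,-28.292) [heading=135, draw]
LT 90: heading 135 -> 225
PD: pen down
Final: pos=(-4.949,-28.292), heading=225, 9 segment(s) drawn

Segment lengths:
  seg 1: (0,0) -> (18,0), length = 18
  seg 2: (18,0) -> (29,0), length = 11
  seg 3: (29,0) -> (34,-8.66), length = 10
  seg 4: (34,-8.66) -> (43.5,-25.115), length = 19
  seg 5: (43.5,-25.115) -> (36.429,-32.186), length = 10
  seg 6: (36.429,-32.186) -> (22.994,-45.621), length = 19
  seg 7: (22.994,-45.621) -> (14.334,-40.621), length = 10
  seg 8: (14.334,-40.621) -> (-2.121,-31.121), length = 19
  seg 9: (-2.121,-31.121) -> (-4.949,-28.292), length = 4
Total = 120

Answer: 120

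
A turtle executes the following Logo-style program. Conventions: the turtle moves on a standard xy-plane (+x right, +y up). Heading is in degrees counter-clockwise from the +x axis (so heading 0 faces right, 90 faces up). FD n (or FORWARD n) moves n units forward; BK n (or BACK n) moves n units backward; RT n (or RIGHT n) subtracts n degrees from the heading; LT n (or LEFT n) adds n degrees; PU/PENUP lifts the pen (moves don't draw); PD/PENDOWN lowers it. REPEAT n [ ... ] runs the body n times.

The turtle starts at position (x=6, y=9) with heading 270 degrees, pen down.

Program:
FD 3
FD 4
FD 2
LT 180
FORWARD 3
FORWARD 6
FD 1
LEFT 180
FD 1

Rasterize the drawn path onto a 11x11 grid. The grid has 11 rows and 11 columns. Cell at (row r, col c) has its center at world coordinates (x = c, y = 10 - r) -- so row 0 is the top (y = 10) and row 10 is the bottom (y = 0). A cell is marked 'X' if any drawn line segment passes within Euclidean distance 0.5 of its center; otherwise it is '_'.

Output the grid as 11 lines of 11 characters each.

Answer: ______X____
______X____
______X____
______X____
______X____
______X____
______X____
______X____
______X____
______X____
______X____

Derivation:
Segment 0: (6,9) -> (6,6)
Segment 1: (6,6) -> (6,2)
Segment 2: (6,2) -> (6,0)
Segment 3: (6,0) -> (6,3)
Segment 4: (6,3) -> (6,9)
Segment 5: (6,9) -> (6,10)
Segment 6: (6,10) -> (6,9)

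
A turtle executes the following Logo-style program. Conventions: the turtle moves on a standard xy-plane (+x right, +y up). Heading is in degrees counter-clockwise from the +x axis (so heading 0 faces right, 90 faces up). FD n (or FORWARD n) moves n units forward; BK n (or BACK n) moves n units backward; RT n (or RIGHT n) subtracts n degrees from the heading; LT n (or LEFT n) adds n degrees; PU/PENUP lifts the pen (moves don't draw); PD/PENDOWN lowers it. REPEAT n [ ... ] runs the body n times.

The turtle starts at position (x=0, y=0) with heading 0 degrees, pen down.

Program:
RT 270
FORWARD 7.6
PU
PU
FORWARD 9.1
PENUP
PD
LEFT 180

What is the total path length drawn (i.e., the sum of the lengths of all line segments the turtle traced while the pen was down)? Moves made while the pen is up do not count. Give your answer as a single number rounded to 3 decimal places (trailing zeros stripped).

Answer: 7.6

Derivation:
Executing turtle program step by step:
Start: pos=(0,0), heading=0, pen down
RT 270: heading 0 -> 90
FD 7.6: (0,0) -> (0,7.6) [heading=90, draw]
PU: pen up
PU: pen up
FD 9.1: (0,7.6) -> (0,16.7) [heading=90, move]
PU: pen up
PD: pen down
LT 180: heading 90 -> 270
Final: pos=(0,16.7), heading=270, 1 segment(s) drawn

Segment lengths:
  seg 1: (0,0) -> (0,7.6), length = 7.6
Total = 7.6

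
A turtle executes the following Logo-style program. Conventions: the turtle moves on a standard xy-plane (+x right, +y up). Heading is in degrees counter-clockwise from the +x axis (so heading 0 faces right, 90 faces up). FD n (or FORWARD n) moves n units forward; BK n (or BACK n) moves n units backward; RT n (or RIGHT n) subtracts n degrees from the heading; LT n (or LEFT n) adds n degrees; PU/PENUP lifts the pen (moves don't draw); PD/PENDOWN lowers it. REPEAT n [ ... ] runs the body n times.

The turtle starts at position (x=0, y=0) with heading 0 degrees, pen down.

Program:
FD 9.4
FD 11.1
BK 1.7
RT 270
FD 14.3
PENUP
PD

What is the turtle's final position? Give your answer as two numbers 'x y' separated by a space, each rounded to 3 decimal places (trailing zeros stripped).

Answer: 18.8 14.3

Derivation:
Executing turtle program step by step:
Start: pos=(0,0), heading=0, pen down
FD 9.4: (0,0) -> (9.4,0) [heading=0, draw]
FD 11.1: (9.4,0) -> (20.5,0) [heading=0, draw]
BK 1.7: (20.5,0) -> (18.8,0) [heading=0, draw]
RT 270: heading 0 -> 90
FD 14.3: (18.8,0) -> (18.8,14.3) [heading=90, draw]
PU: pen up
PD: pen down
Final: pos=(18.8,14.3), heading=90, 4 segment(s) drawn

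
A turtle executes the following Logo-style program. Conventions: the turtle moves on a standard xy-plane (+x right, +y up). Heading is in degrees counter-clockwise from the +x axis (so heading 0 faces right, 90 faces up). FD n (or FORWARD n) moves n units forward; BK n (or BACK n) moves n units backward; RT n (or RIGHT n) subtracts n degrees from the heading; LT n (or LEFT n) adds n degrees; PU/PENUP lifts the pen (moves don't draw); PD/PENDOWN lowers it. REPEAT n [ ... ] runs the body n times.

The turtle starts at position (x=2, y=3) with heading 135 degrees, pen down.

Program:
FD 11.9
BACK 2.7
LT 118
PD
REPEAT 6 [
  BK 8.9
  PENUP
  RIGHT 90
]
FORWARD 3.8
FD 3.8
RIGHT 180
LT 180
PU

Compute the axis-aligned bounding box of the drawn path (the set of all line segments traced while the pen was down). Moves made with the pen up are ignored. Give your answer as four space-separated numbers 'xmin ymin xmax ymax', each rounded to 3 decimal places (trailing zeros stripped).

Executing turtle program step by step:
Start: pos=(2,3), heading=135, pen down
FD 11.9: (2,3) -> (-6.415,11.415) [heading=135, draw]
BK 2.7: (-6.415,11.415) -> (-4.505,9.505) [heading=135, draw]
LT 118: heading 135 -> 253
PD: pen down
REPEAT 6 [
  -- iteration 1/6 --
  BK 8.9: (-4.505,9.505) -> (-1.903,18.016) [heading=253, draw]
  PU: pen up
  RT 90: heading 253 -> 163
  -- iteration 2/6 --
  BK 8.9: (-1.903,18.016) -> (6.608,15.414) [heading=163, move]
  PU: pen up
  RT 90: heading 163 -> 73
  -- iteration 3/6 --
  BK 8.9: (6.608,15.414) -> (4.006,6.903) [heading=73, move]
  PU: pen up
  RT 90: heading 73 -> 343
  -- iteration 4/6 --
  BK 8.9: (4.006,6.903) -> (-4.505,9.505) [heading=343, move]
  PU: pen up
  RT 90: heading 343 -> 253
  -- iteration 5/6 --
  BK 8.9: (-4.505,9.505) -> (-1.903,18.016) [heading=253, move]
  PU: pen up
  RT 90: heading 253 -> 163
  -- iteration 6/6 --
  BK 8.9: (-1.903,18.016) -> (6.608,15.414) [heading=163, move]
  PU: pen up
  RT 90: heading 163 -> 73
]
FD 3.8: (6.608,15.414) -> (7.719,19.048) [heading=73, move]
FD 3.8: (7.719,19.048) -> (8.83,22.682) [heading=73, move]
RT 180: heading 73 -> 253
LT 180: heading 253 -> 73
PU: pen up
Final: pos=(8.83,22.682), heading=73, 3 segment(s) drawn

Segment endpoints: x in {-6.415, -4.505, -1.903, 2}, y in {3, 9.505, 11.415, 18.016}
xmin=-6.415, ymin=3, xmax=2, ymax=18.016

Answer: -6.415 3 2 18.016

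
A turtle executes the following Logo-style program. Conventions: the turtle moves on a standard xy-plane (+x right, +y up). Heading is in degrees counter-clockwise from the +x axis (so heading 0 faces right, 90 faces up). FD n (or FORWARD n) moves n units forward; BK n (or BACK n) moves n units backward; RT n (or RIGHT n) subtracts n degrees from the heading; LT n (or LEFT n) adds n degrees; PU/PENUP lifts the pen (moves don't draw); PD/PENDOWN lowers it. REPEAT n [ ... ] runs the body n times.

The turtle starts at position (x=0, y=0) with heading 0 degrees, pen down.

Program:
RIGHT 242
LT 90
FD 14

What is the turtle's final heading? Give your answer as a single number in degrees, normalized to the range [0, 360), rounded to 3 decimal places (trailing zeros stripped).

Executing turtle program step by step:
Start: pos=(0,0), heading=0, pen down
RT 242: heading 0 -> 118
LT 90: heading 118 -> 208
FD 14: (0,0) -> (-12.361,-6.573) [heading=208, draw]
Final: pos=(-12.361,-6.573), heading=208, 1 segment(s) drawn

Answer: 208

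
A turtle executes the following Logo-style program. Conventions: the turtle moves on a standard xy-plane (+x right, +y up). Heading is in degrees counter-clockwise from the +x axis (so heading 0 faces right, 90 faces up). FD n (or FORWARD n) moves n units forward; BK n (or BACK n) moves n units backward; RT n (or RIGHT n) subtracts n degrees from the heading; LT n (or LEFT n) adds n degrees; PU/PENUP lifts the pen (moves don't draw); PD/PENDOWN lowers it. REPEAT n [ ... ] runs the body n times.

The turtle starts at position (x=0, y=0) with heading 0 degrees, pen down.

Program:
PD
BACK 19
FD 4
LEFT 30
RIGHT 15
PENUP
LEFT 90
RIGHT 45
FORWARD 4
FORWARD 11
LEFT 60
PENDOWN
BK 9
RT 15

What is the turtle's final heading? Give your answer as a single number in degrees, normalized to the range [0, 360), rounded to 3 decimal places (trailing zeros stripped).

Answer: 105

Derivation:
Executing turtle program step by step:
Start: pos=(0,0), heading=0, pen down
PD: pen down
BK 19: (0,0) -> (-19,0) [heading=0, draw]
FD 4: (-19,0) -> (-15,0) [heading=0, draw]
LT 30: heading 0 -> 30
RT 15: heading 30 -> 15
PU: pen up
LT 90: heading 15 -> 105
RT 45: heading 105 -> 60
FD 4: (-15,0) -> (-13,3.464) [heading=60, move]
FD 11: (-13,3.464) -> (-7.5,12.99) [heading=60, move]
LT 60: heading 60 -> 120
PD: pen down
BK 9: (-7.5,12.99) -> (-3,5.196) [heading=120, draw]
RT 15: heading 120 -> 105
Final: pos=(-3,5.196), heading=105, 3 segment(s) drawn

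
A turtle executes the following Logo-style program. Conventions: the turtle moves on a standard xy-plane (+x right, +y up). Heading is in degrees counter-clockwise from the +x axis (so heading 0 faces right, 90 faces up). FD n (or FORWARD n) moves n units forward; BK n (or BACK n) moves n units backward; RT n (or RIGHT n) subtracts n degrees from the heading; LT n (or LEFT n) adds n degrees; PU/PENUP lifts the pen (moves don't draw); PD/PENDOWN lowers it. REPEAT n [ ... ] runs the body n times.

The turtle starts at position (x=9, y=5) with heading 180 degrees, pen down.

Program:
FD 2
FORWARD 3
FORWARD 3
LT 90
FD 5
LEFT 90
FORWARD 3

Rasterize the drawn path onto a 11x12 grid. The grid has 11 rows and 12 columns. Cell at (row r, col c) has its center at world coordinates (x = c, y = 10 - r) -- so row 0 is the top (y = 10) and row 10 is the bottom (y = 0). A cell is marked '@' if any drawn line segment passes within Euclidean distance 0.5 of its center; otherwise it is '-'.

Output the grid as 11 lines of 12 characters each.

Segment 0: (9,5) -> (7,5)
Segment 1: (7,5) -> (4,5)
Segment 2: (4,5) -> (1,5)
Segment 3: (1,5) -> (1,0)
Segment 4: (1,0) -> (4,-0)

Answer: ------------
------------
------------
------------
------------
-@@@@@@@@@--
-@----------
-@----------
-@----------
-@----------
-@@@@-------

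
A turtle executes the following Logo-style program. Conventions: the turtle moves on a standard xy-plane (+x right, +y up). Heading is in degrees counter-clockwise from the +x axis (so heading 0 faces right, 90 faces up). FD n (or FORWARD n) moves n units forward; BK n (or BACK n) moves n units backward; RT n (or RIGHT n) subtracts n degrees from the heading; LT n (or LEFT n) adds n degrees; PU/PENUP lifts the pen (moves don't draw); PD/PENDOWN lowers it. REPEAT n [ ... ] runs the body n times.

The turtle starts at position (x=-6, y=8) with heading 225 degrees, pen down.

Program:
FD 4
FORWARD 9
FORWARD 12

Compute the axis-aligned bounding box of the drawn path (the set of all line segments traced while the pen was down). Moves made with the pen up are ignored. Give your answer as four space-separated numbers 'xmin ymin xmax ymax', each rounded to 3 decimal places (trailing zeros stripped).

Answer: -23.678 -9.678 -6 8

Derivation:
Executing turtle program step by step:
Start: pos=(-6,8), heading=225, pen down
FD 4: (-6,8) -> (-8.828,5.172) [heading=225, draw]
FD 9: (-8.828,5.172) -> (-15.192,-1.192) [heading=225, draw]
FD 12: (-15.192,-1.192) -> (-23.678,-9.678) [heading=225, draw]
Final: pos=(-23.678,-9.678), heading=225, 3 segment(s) drawn

Segment endpoints: x in {-23.678, -15.192, -8.828, -6}, y in {-9.678, -1.192, 5.172, 8}
xmin=-23.678, ymin=-9.678, xmax=-6, ymax=8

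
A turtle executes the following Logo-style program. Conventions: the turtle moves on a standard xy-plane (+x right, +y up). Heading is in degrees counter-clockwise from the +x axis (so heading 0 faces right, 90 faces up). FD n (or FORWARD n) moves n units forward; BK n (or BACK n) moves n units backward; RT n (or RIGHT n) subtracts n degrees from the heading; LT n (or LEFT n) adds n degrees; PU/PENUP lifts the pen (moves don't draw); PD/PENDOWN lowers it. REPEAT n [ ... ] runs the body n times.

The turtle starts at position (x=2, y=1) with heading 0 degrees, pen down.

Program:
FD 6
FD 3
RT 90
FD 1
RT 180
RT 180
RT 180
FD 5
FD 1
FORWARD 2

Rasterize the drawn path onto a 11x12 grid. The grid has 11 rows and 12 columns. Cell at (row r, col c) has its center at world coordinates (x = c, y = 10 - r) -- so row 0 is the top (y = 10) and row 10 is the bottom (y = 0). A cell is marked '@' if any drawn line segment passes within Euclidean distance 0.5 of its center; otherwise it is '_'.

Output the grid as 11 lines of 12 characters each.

Answer: ____________
____________
___________@
___________@
___________@
___________@
___________@
___________@
___________@
__@@@@@@@@@@
___________@

Derivation:
Segment 0: (2,1) -> (8,1)
Segment 1: (8,1) -> (11,1)
Segment 2: (11,1) -> (11,0)
Segment 3: (11,0) -> (11,5)
Segment 4: (11,5) -> (11,6)
Segment 5: (11,6) -> (11,8)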